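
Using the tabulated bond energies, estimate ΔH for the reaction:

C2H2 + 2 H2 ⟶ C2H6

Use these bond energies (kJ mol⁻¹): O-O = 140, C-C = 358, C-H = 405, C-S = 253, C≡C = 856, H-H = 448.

ΔH ≈ −226 kJ

Bonds broken (reactants):
  C≡C: 1 × 856 = 856
  C-H: 2 × 405 = 810
  H-H: 2 × 448 = 896
  Σ(broken) = 2562 kJ
Bonds formed (products):
  C-C: 1 × 358 = 358
  C-H: 6 × 405 = 2430
  Σ(formed) = 2788 kJ
ΔH = Σ(broken) − Σ(formed) = 2562 − 2788 = −226 kJ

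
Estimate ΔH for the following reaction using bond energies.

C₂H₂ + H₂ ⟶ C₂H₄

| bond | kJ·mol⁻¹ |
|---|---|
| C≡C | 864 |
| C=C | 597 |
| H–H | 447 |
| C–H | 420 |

ΔH ≈ −126 kJ

Bonds broken (reactants):
  C≡C: 1 × 864 = 864
  C–H: 2 × 420 = 840
  H–H: 1 × 447 = 447
  Σ(broken) = 2151 kJ
Bonds formed (products):
  C–H: 4 × 420 = 1680
  C=C: 1 × 597 = 597
  Σ(formed) = 2277 kJ
ΔH = Σ(broken) − Σ(formed) = 2151 − 2277 = −126 kJ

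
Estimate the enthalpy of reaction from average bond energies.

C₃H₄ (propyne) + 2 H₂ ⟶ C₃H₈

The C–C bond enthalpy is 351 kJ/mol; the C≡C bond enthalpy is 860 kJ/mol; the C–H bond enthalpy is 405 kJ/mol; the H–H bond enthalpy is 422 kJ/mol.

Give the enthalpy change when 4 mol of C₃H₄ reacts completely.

ΔH = −1068 kJ

Bonds broken (reactants):
  C≡C: 1 × 860 = 860
  C–C: 1 × 351 = 351
  C–H: 4 × 405 = 1620
  H–H: 2 × 422 = 844
  Σ(broken) = 3675 kJ
Bonds formed (products):
  C–C: 2 × 351 = 702
  C–H: 8 × 405 = 3240
  Σ(formed) = 3942 kJ
ΔH = Σ(broken) − Σ(formed) = 3675 − 3942 = −267 kJ
For 4× the reaction as written: 4 × (−267) = −1068 kJ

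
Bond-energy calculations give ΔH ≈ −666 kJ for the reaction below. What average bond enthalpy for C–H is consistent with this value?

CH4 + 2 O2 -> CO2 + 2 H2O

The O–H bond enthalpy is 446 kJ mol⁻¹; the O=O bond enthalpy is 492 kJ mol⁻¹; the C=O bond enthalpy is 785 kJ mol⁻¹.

Let D be the C–H bond energy.
Σ(broken) = 4×D + 2×492 = 984 + 4D
Σ(formed) = 2×785 + 4×446 = 3354
ΔH = Σ(broken) − Σ(formed) = (984 + 4D) − (3354) = −2370 + 4D
Setting this equal to −666 kJ gives 4D = 1704, so D = 426 kJ/mol.

D(C–H) ≈ 426 kJ/mol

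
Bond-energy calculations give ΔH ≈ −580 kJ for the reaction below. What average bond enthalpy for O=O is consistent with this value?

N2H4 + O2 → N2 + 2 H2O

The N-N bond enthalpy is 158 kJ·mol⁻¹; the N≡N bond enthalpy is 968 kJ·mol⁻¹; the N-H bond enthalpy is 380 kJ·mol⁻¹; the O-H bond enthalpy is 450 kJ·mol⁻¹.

Let D be the O=O bond energy.
Σ(broken) = 4×380 + 1×158 + 1×D = 1678 + D
Σ(formed) = 1×968 + 4×450 = 2768
ΔH = Σ(broken) − Σ(formed) = (1678 + D) − (2768) = −1090 + D
Setting this equal to −580 kJ gives D = 510 kJ/mol.

D(O=O) ≈ 510 kJ/mol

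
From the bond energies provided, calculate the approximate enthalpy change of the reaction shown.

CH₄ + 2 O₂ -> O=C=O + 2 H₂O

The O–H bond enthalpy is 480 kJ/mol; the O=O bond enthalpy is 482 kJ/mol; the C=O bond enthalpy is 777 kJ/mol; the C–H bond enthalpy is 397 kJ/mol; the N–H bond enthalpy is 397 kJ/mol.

ΔH ≈ −922 kJ

Bonds broken (reactants):
  C–H: 4 × 397 = 1588
  O=O: 2 × 482 = 964
  Σ(broken) = 2552 kJ
Bonds formed (products):
  C=O: 2 × 777 = 1554
  O–H: 4 × 480 = 1920
  Σ(formed) = 3474 kJ
ΔH = Σ(broken) − Σ(formed) = 2552 − 3474 = −922 kJ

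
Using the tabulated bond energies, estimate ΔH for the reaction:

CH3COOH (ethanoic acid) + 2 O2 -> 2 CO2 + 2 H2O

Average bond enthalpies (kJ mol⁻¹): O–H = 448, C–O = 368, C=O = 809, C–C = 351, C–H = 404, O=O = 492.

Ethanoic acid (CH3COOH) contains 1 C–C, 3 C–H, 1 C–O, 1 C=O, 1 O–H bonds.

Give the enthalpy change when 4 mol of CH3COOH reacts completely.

Bonds broken (reactants):
  C–C: 1 × 351 = 351
  C–H: 3 × 404 = 1212
  C–O: 1 × 368 = 368
  C=O: 1 × 809 = 809
  O–H: 1 × 448 = 448
  O=O: 2 × 492 = 984
  Σ(broken) = 4172 kJ
Bonds formed (products):
  C=O: 4 × 809 = 3236
  O–H: 4 × 448 = 1792
  Σ(formed) = 5028 kJ
ΔH = Σ(broken) − Σ(formed) = 4172 − 5028 = −856 kJ
For 4× the reaction as written: 4 × (−856) = −3424 kJ

ΔH = −3424 kJ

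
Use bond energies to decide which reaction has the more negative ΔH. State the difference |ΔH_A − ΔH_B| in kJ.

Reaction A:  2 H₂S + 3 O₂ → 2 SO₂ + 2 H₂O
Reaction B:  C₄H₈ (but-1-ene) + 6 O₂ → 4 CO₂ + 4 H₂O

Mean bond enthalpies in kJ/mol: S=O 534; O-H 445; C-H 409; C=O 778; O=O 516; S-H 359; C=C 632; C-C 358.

Reaction B, by 1136 kJ

Reaction A:
  Bonds broken (reactants):
    O=O: 3 × 516 = 1548
    S-H: 4 × 359 = 1436
    Σ(broken) = 2984 kJ
  Bonds formed (products):
    O-H: 4 × 445 = 1780
    S=O: 4 × 534 = 2136
    Σ(formed) = 3916 kJ
  ΔH_A = 2984 − 3916 = −932 kJ
Reaction B:
  Bonds broken (reactants):
    C-C: 2 × 358 = 716
    C-H: 8 × 409 = 3272
    C=C: 1 × 632 = 632
    O=O: 6 × 516 = 3096
    Σ(broken) = 7716 kJ
  Bonds formed (products):
    C=O: 8 × 778 = 6224
    O-H: 8 × 445 = 3560
    Σ(formed) = 9784 kJ
  ΔH_B = 7716 − 9784 = −2068 kJ
ΔH_A − ΔH_B = +1136 kJ, so reaction B has the more negative ΔH; |ΔH_A − ΔH_B| = 1136 kJ.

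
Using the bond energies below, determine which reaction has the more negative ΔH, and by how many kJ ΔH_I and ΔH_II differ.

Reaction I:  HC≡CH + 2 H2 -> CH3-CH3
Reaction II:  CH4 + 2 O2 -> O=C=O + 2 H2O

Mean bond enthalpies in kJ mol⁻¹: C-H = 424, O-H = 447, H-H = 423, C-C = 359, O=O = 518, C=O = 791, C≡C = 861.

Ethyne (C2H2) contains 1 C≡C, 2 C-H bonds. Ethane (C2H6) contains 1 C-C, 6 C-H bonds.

Reaction II, by 290 kJ

Reaction I:
  Bonds broken (reactants):
    C≡C: 1 × 861 = 861
    C-H: 2 × 424 = 848
    H-H: 2 × 423 = 846
    Σ(broken) = 2555 kJ
  Bonds formed (products):
    C-C: 1 × 359 = 359
    C-H: 6 × 424 = 2544
    Σ(formed) = 2903 kJ
  ΔH_I = 2555 − 2903 = −348 kJ
Reaction II:
  Bonds broken (reactants):
    C-H: 4 × 424 = 1696
    O=O: 2 × 518 = 1036
    Σ(broken) = 2732 kJ
  Bonds formed (products):
    C=O: 2 × 791 = 1582
    O-H: 4 × 447 = 1788
    Σ(formed) = 3370 kJ
  ΔH_II = 2732 − 3370 = −638 kJ
ΔH_I − ΔH_II = +290 kJ, so reaction II has the more negative ΔH; |ΔH_I − ΔH_II| = 290 kJ.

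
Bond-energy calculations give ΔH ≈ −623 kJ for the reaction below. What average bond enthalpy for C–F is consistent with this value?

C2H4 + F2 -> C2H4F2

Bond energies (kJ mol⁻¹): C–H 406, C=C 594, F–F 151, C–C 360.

Let D be the C–F bond energy.
Σ(broken) = 4×406 + 1×594 + 1×151 = 2369
Σ(formed) = 1×360 + 2×D + 4×406 = 1984 + 2D
ΔH = Σ(broken) − Σ(formed) = (2369) − (1984 + 2D) = +385 − 2D
Setting this equal to −623 kJ gives 2D = 1008, so D = 504 kJ/mol.

D(C–F) ≈ 504 kJ/mol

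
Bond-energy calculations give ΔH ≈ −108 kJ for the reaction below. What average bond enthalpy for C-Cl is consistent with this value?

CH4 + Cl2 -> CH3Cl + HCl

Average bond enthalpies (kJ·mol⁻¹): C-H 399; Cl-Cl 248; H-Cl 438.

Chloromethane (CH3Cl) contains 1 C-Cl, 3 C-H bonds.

D(C-Cl) ≈ 317 kJ/mol

Let D be the C-Cl bond energy.
Σ(broken) = 4×399 + 1×248 = 1844
Σ(formed) = 1×D + 3×399 + 1×438 = 1635 + D
ΔH = Σ(broken) − Σ(formed) = (1844) − (1635 + D) = +209 − D
Setting this equal to −108 kJ gives D = 317 kJ/mol.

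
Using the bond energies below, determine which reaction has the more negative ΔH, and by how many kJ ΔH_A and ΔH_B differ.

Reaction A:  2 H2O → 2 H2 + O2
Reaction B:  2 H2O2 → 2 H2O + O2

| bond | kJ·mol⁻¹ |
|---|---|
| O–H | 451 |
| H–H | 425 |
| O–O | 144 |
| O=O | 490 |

Reaction B, by 666 kJ

Reaction A:
  Bonds broken (reactants):
    O–H: 4 × 451 = 1804
    Σ(broken) = 1804 kJ
  Bonds formed (products):
    H–H: 2 × 425 = 850
    O=O: 1 × 490 = 490
    Σ(formed) = 1340 kJ
  ΔH_A = 1804 − 1340 = +464 kJ
Reaction B:
  Bonds broken (reactants):
    O–H: 4 × 451 = 1804
    O–O: 2 × 144 = 288
    Σ(broken) = 2092 kJ
  Bonds formed (products):
    O–H: 4 × 451 = 1804
    O=O: 1 × 490 = 490
    Σ(formed) = 2294 kJ
  ΔH_B = 2092 − 2294 = −202 kJ
ΔH_A − ΔH_B = +666 kJ, so reaction B has the more negative ΔH; |ΔH_A − ΔH_B| = 666 kJ.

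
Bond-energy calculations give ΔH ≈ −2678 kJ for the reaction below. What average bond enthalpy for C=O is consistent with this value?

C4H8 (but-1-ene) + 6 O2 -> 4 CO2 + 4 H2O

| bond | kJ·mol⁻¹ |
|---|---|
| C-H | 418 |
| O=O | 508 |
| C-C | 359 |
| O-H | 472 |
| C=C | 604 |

D(C=O) ≈ 827 kJ/mol

Let D be the C=O bond energy.
Σ(broken) = 2×359 + 8×418 + 1×604 + 6×508 = 7714
Σ(formed) = 8×D + 8×472 = 3776 + 8D
ΔH = Σ(broken) − Σ(formed) = (7714) − (3776 + 8D) = +3938 − 8D
Setting this equal to −2678 kJ gives 8D = 6616, so D = 827 kJ/mol.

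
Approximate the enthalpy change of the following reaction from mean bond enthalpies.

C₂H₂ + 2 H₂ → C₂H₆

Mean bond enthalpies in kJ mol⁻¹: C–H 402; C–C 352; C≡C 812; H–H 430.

ΔH ≈ −288 kJ

Bonds broken (reactants):
  C≡C: 1 × 812 = 812
  C–H: 2 × 402 = 804
  H–H: 2 × 430 = 860
  Σ(broken) = 2476 kJ
Bonds formed (products):
  C–C: 1 × 352 = 352
  C–H: 6 × 402 = 2412
  Σ(formed) = 2764 kJ
ΔH = Σ(broken) − Σ(formed) = 2476 − 2764 = −288 kJ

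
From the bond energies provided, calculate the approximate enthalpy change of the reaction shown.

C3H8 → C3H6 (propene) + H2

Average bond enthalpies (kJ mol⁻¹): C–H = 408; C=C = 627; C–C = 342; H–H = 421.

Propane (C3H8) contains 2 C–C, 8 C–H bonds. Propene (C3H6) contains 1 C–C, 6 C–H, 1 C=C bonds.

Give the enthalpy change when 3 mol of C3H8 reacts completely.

Bonds broken (reactants):
  C–C: 2 × 342 = 684
  C–H: 8 × 408 = 3264
  Σ(broken) = 3948 kJ
Bonds formed (products):
  C–C: 1 × 342 = 342
  C–H: 6 × 408 = 2448
  C=C: 1 × 627 = 627
  H–H: 1 × 421 = 421
  Σ(formed) = 3838 kJ
ΔH = Σ(broken) − Σ(formed) = 3948 − 3838 = +110 kJ
For 3× the reaction as written: 3 × (+110) = +330 kJ

ΔH = +330 kJ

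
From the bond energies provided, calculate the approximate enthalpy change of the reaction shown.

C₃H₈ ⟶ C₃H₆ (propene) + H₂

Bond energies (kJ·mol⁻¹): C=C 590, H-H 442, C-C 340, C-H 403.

ΔH ≈ +114 kJ

Bonds broken (reactants):
  C-C: 2 × 340 = 680
  C-H: 8 × 403 = 3224
  Σ(broken) = 3904 kJ
Bonds formed (products):
  C-C: 1 × 340 = 340
  C-H: 6 × 403 = 2418
  C=C: 1 × 590 = 590
  H-H: 1 × 442 = 442
  Σ(formed) = 3790 kJ
ΔH = Σ(broken) − Σ(formed) = 3904 − 3790 = +114 kJ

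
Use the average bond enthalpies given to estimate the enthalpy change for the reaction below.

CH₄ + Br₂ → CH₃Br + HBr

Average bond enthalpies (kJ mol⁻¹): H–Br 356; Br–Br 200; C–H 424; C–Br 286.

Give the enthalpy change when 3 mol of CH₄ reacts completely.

ΔH = −54 kJ

Bonds broken (reactants):
  Br–Br: 1 × 200 = 200
  C–H: 4 × 424 = 1696
  Σ(broken) = 1896 kJ
Bonds formed (products):
  C–Br: 1 × 286 = 286
  C–H: 3 × 424 = 1272
  H–Br: 1 × 356 = 356
  Σ(formed) = 1914 kJ
ΔH = Σ(broken) − Σ(formed) = 1896 − 1914 = −18 kJ
For 3× the reaction as written: 3 × (−18) = −54 kJ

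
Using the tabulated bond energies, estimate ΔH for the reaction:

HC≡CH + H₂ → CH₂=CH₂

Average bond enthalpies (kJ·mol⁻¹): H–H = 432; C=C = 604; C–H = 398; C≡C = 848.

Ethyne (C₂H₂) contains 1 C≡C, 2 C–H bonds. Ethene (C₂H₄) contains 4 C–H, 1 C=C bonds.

ΔH ≈ −120 kJ

Bonds broken (reactants):
  C≡C: 1 × 848 = 848
  C–H: 2 × 398 = 796
  H–H: 1 × 432 = 432
  Σ(broken) = 2076 kJ
Bonds formed (products):
  C–H: 4 × 398 = 1592
  C=C: 1 × 604 = 604
  Σ(formed) = 2196 kJ
ΔH = Σ(broken) − Σ(formed) = 2076 − 2196 = −120 kJ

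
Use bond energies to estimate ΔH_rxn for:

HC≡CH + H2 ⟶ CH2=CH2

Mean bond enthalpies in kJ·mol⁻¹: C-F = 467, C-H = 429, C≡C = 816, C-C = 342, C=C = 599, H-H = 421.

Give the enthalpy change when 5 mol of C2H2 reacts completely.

Bonds broken (reactants):
  C≡C: 1 × 816 = 816
  C-H: 2 × 429 = 858
  H-H: 1 × 421 = 421
  Σ(broken) = 2095 kJ
Bonds formed (products):
  C-H: 4 × 429 = 1716
  C=C: 1 × 599 = 599
  Σ(formed) = 2315 kJ
ΔH = Σ(broken) − Σ(formed) = 2095 − 2315 = −220 kJ
For 5× the reaction as written: 5 × (−220) = −1100 kJ

ΔH = −1100 kJ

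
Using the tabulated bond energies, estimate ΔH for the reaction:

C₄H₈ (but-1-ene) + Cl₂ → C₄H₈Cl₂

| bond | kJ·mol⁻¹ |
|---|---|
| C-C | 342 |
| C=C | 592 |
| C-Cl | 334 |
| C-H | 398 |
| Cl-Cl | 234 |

Bonds broken (reactants):
  C-C: 2 × 342 = 684
  C-H: 8 × 398 = 3184
  C=C: 1 × 592 = 592
  Cl-Cl: 1 × 234 = 234
  Σ(broken) = 4694 kJ
Bonds formed (products):
  C-C: 3 × 342 = 1026
  C-Cl: 2 × 334 = 668
  C-H: 8 × 398 = 3184
  Σ(formed) = 4878 kJ
ΔH = Σ(broken) − Σ(formed) = 4694 − 4878 = −184 kJ

ΔH ≈ −184 kJ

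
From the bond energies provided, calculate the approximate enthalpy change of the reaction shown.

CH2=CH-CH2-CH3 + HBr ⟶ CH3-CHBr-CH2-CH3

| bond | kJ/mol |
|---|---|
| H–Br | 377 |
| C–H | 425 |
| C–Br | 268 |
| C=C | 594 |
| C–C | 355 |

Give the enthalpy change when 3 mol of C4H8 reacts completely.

ΔH = −231 kJ

Bonds broken (reactants):
  C–C: 2 × 355 = 710
  C–H: 8 × 425 = 3400
  C=C: 1 × 594 = 594
  H–Br: 1 × 377 = 377
  Σ(broken) = 5081 kJ
Bonds formed (products):
  C–Br: 1 × 268 = 268
  C–C: 3 × 355 = 1065
  C–H: 9 × 425 = 3825
  Σ(formed) = 5158 kJ
ΔH = Σ(broken) − Σ(formed) = 5081 − 5158 = −77 kJ
For 3× the reaction as written: 3 × (−77) = −231 kJ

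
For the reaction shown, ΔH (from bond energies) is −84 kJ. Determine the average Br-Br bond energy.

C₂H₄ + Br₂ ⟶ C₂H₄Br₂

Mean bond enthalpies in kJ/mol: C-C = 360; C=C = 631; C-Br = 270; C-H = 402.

Let D be the Br-Br bond energy.
Σ(broken) = 1×D + 4×402 + 1×631 = 2239 + D
Σ(formed) = 2×270 + 1×360 + 4×402 = 2508
ΔH = Σ(broken) − Σ(formed) = (2239 + D) − (2508) = −269 + D
Setting this equal to −84 kJ gives D = 185 kJ/mol.

D(Br-Br) ≈ 185 kJ/mol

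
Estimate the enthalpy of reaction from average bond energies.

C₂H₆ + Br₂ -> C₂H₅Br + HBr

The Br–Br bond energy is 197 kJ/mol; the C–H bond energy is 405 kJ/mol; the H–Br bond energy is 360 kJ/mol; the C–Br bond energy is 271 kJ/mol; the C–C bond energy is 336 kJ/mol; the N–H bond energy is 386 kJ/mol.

ΔH ≈ −29 kJ

Bonds broken (reactants):
  Br–Br: 1 × 197 = 197
  C–C: 1 × 336 = 336
  C–H: 6 × 405 = 2430
  Σ(broken) = 2963 kJ
Bonds formed (products):
  C–Br: 1 × 271 = 271
  C–C: 1 × 336 = 336
  C–H: 5 × 405 = 2025
  H–Br: 1 × 360 = 360
  Σ(formed) = 2992 kJ
ΔH = Σ(broken) − Σ(formed) = 2963 − 2992 = −29 kJ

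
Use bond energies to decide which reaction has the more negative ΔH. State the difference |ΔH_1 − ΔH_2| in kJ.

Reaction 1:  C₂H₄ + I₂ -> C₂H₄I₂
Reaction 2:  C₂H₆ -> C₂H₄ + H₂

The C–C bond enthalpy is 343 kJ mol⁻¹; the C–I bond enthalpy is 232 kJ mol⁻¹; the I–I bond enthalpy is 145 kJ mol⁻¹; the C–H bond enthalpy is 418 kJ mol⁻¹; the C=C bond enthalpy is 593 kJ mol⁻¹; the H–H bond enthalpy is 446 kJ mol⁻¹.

Reaction 1:
  Bonds broken (reactants):
    C–H: 4 × 418 = 1672
    C=C: 1 × 593 = 593
    I–I: 1 × 145 = 145
    Σ(broken) = 2410 kJ
  Bonds formed (products):
    C–C: 1 × 343 = 343
    C–H: 4 × 418 = 1672
    C–I: 2 × 232 = 464
    Σ(formed) = 2479 kJ
  ΔH_1 = 2410 − 2479 = −69 kJ
Reaction 2:
  Bonds broken (reactants):
    C–C: 1 × 343 = 343
    C–H: 6 × 418 = 2508
    Σ(broken) = 2851 kJ
  Bonds formed (products):
    C–H: 4 × 418 = 1672
    C=C: 1 × 593 = 593
    H–H: 1 × 446 = 446
    Σ(formed) = 2711 kJ
  ΔH_2 = 2851 − 2711 = +140 kJ
ΔH_1 − ΔH_2 = −209 kJ, so reaction 1 has the more negative ΔH; |ΔH_1 − ΔH_2| = 209 kJ.

Reaction 1, by 209 kJ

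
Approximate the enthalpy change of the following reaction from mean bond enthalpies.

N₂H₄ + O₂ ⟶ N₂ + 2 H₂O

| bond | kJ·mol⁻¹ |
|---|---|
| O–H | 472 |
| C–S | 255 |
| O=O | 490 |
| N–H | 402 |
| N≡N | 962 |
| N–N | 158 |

ΔH ≈ −594 kJ

Bonds broken (reactants):
  N–H: 4 × 402 = 1608
  N–N: 1 × 158 = 158
  O=O: 1 × 490 = 490
  Σ(broken) = 2256 kJ
Bonds formed (products):
  N≡N: 1 × 962 = 962
  O–H: 4 × 472 = 1888
  Σ(formed) = 2850 kJ
ΔH = Σ(broken) − Σ(formed) = 2256 − 2850 = −594 kJ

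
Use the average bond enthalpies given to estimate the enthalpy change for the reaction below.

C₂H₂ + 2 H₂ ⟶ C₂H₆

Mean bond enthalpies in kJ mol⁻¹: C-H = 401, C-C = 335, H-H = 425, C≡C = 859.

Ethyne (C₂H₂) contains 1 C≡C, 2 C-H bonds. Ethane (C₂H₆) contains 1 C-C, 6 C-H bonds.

Bonds broken (reactants):
  C≡C: 1 × 859 = 859
  C-H: 2 × 401 = 802
  H-H: 2 × 425 = 850
  Σ(broken) = 2511 kJ
Bonds formed (products):
  C-C: 1 × 335 = 335
  C-H: 6 × 401 = 2406
  Σ(formed) = 2741 kJ
ΔH = Σ(broken) − Σ(formed) = 2511 − 2741 = −230 kJ

ΔH ≈ −230 kJ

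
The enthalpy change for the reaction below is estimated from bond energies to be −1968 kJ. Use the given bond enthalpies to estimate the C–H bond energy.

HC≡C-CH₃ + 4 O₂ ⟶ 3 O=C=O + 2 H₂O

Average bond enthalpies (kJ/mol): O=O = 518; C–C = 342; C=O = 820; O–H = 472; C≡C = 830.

Let D be the C–H bond energy.
Σ(broken) = 1×830 + 1×342 + 4×D + 4×518 = 3244 + 4D
Σ(formed) = 6×820 + 4×472 = 6808
ΔH = Σ(broken) − Σ(formed) = (3244 + 4D) − (6808) = −3564 + 4D
Setting this equal to −1968 kJ gives 4D = 1596, so D = 399 kJ/mol.

D(C–H) ≈ 399 kJ/mol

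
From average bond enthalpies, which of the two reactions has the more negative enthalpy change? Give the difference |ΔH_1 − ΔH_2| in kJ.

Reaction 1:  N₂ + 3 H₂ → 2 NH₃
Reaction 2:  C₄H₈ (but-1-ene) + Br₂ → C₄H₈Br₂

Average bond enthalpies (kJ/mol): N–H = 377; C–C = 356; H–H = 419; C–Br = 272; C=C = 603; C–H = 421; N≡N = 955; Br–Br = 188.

Reaction 2, by 59 kJ

Reaction 1:
  Bonds broken (reactants):
    H–H: 3 × 419 = 1257
    N≡N: 1 × 955 = 955
    Σ(broken) = 2212 kJ
  Bonds formed (products):
    N–H: 6 × 377 = 2262
    Σ(formed) = 2262 kJ
  ΔH_1 = 2212 − 2262 = −50 kJ
Reaction 2:
  Bonds broken (reactants):
    Br–Br: 1 × 188 = 188
    C–C: 2 × 356 = 712
    C–H: 8 × 421 = 3368
    C=C: 1 × 603 = 603
    Σ(broken) = 4871 kJ
  Bonds formed (products):
    C–Br: 2 × 272 = 544
    C–C: 3 × 356 = 1068
    C–H: 8 × 421 = 3368
    Σ(formed) = 4980 kJ
  ΔH_2 = 4871 − 4980 = −109 kJ
ΔH_1 − ΔH_2 = +59 kJ, so reaction 2 has the more negative ΔH; |ΔH_1 − ΔH_2| = 59 kJ.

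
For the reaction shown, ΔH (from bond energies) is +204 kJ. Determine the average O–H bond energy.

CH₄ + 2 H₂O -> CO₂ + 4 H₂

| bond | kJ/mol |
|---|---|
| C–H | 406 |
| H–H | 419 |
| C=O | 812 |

Let D be the O–H bond energy.
Σ(broken) = 4×406 + 4×D = 1624 + 4D
Σ(formed) = 2×812 + 4×419 = 3300
ΔH = Σ(broken) − Σ(formed) = (1624 + 4D) − (3300) = −1676 + 4D
Setting this equal to +204 kJ gives 4D = 1880, so D = 470 kJ/mol.

D(O–H) ≈ 470 kJ/mol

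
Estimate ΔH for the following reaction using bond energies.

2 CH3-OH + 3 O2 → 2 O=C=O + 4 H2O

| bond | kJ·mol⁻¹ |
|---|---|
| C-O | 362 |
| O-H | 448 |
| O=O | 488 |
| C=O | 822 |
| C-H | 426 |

Bonds broken (reactants):
  C-H: 6 × 426 = 2556
  C-O: 2 × 362 = 724
  O-H: 2 × 448 = 896
  O=O: 3 × 488 = 1464
  Σ(broken) = 5640 kJ
Bonds formed (products):
  C=O: 4 × 822 = 3288
  O-H: 8 × 448 = 3584
  Σ(formed) = 6872 kJ
ΔH = Σ(broken) − Σ(formed) = 5640 − 6872 = −1232 kJ

ΔH ≈ −1232 kJ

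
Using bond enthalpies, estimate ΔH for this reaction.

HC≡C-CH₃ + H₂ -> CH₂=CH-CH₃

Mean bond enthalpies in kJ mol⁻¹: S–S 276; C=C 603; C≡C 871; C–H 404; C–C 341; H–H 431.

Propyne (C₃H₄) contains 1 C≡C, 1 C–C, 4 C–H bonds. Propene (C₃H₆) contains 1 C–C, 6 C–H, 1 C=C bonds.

Bonds broken (reactants):
  C≡C: 1 × 871 = 871
  C–C: 1 × 341 = 341
  C–H: 4 × 404 = 1616
  H–H: 1 × 431 = 431
  Σ(broken) = 3259 kJ
Bonds formed (products):
  C–C: 1 × 341 = 341
  C–H: 6 × 404 = 2424
  C=C: 1 × 603 = 603
  Σ(formed) = 3368 kJ
ΔH = Σ(broken) − Σ(formed) = 3259 − 3368 = −109 kJ

ΔH ≈ −109 kJ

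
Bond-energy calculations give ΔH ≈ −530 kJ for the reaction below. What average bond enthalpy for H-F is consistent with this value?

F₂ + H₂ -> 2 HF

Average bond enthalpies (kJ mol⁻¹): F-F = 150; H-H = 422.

D(H-F) ≈ 551 kJ/mol

Let D be the H-F bond energy.
Σ(broken) = 1×150 + 1×422 = 572
Σ(formed) = 2×D = 2D
ΔH = Σ(broken) − Σ(formed) = (572) − (2D) = +572 − 2D
Setting this equal to −530 kJ gives 2D = 1102, so D = 551 kJ/mol.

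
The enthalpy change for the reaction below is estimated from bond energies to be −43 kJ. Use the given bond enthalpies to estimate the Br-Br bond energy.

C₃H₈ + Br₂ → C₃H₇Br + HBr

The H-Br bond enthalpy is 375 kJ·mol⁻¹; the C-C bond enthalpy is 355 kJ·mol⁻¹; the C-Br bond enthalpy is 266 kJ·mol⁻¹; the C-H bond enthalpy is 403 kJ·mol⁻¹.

Let D be the Br-Br bond energy.
Σ(broken) = 1×D + 2×355 + 8×403 = 3934 + D
Σ(formed) = 1×266 + 2×355 + 7×403 + 1×375 = 4172
ΔH = Σ(broken) − Σ(formed) = (3934 + D) − (4172) = −238 + D
Setting this equal to −43 kJ gives D = 195 kJ/mol.

D(Br-Br) ≈ 195 kJ/mol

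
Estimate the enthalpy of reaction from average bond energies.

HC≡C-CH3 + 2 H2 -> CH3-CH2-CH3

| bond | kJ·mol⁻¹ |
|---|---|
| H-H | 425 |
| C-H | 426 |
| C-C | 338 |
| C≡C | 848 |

Bonds broken (reactants):
  C≡C: 1 × 848 = 848
  C-C: 1 × 338 = 338
  C-H: 4 × 426 = 1704
  H-H: 2 × 425 = 850
  Σ(broken) = 3740 kJ
Bonds formed (products):
  C-C: 2 × 338 = 676
  C-H: 8 × 426 = 3408
  Σ(formed) = 4084 kJ
ΔH = Σ(broken) − Σ(formed) = 3740 − 4084 = −344 kJ

ΔH ≈ −344 kJ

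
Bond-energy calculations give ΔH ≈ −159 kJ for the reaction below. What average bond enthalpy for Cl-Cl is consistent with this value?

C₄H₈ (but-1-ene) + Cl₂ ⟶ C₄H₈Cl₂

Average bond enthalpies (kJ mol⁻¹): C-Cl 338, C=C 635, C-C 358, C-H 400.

D(Cl-Cl) ≈ 240 kJ/mol

Let D be the Cl-Cl bond energy.
Σ(broken) = 2×358 + 8×400 + 1×635 + 1×D = 4551 + D
Σ(formed) = 3×358 + 2×338 + 8×400 = 4950
ΔH = Σ(broken) − Σ(formed) = (4551 + D) − (4950) = −399 + D
Setting this equal to −159 kJ gives D = 240 kJ/mol.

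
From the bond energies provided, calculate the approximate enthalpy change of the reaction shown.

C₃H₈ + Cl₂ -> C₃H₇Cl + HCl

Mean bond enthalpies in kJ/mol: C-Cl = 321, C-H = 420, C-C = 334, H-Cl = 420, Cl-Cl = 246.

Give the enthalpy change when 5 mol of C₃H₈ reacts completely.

Bonds broken (reactants):
  C-C: 2 × 334 = 668
  C-H: 8 × 420 = 3360
  Cl-Cl: 1 × 246 = 246
  Σ(broken) = 4274 kJ
Bonds formed (products):
  C-C: 2 × 334 = 668
  C-Cl: 1 × 321 = 321
  C-H: 7 × 420 = 2940
  H-Cl: 1 × 420 = 420
  Σ(formed) = 4349 kJ
ΔH = Σ(broken) − Σ(formed) = 4274 − 4349 = −75 kJ
For 5× the reaction as written: 5 × (−75) = −375 kJ

ΔH = −375 kJ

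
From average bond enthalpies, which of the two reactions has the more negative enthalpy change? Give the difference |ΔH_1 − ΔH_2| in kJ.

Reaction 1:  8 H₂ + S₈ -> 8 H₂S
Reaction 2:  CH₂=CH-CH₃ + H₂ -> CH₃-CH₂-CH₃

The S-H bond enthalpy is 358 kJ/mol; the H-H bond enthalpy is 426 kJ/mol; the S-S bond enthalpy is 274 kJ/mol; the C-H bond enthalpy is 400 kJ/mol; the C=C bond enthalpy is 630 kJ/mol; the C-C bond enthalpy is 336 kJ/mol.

Reaction 1, by 48 kJ

Reaction 1:
  Bonds broken (reactants):
    H-H: 8 × 426 = 3408
    S-S: 8 × 274 = 2192
    Σ(broken) = 5600 kJ
  Bonds formed (products):
    S-H: 16 × 358 = 5728
    Σ(formed) = 5728 kJ
  ΔH_1 = 5600 − 5728 = −128 kJ
Reaction 2:
  Bonds broken (reactants):
    C-C: 1 × 336 = 336
    C-H: 6 × 400 = 2400
    C=C: 1 × 630 = 630
    H-H: 1 × 426 = 426
    Σ(broken) = 3792 kJ
  Bonds formed (products):
    C-C: 2 × 336 = 672
    C-H: 8 × 400 = 3200
    Σ(formed) = 3872 kJ
  ΔH_2 = 3792 − 3872 = −80 kJ
ΔH_1 − ΔH_2 = −48 kJ, so reaction 1 has the more negative ΔH; |ΔH_1 − ΔH_2| = 48 kJ.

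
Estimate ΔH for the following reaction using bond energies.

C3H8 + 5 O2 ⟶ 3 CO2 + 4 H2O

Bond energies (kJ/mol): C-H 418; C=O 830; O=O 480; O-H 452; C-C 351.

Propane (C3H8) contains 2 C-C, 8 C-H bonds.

ΔH ≈ −2150 kJ

Bonds broken (reactants):
  C-C: 2 × 351 = 702
  C-H: 8 × 418 = 3344
  O=O: 5 × 480 = 2400
  Σ(broken) = 6446 kJ
Bonds formed (products):
  C=O: 6 × 830 = 4980
  O-H: 8 × 452 = 3616
  Σ(formed) = 8596 kJ
ΔH = Σ(broken) − Σ(formed) = 6446 − 8596 = −2150 kJ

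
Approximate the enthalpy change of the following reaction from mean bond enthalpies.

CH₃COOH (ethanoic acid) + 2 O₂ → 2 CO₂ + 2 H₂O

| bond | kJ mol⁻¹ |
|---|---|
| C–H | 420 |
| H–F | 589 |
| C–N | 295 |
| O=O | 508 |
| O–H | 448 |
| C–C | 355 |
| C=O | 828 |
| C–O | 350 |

Bonds broken (reactants):
  C–C: 1 × 355 = 355
  C–H: 3 × 420 = 1260
  C–O: 1 × 350 = 350
  C=O: 1 × 828 = 828
  O–H: 1 × 448 = 448
  O=O: 2 × 508 = 1016
  Σ(broken) = 4257 kJ
Bonds formed (products):
  C=O: 4 × 828 = 3312
  O–H: 4 × 448 = 1792
  Σ(formed) = 5104 kJ
ΔH = Σ(broken) − Σ(formed) = 4257 − 5104 = −847 kJ

ΔH ≈ −847 kJ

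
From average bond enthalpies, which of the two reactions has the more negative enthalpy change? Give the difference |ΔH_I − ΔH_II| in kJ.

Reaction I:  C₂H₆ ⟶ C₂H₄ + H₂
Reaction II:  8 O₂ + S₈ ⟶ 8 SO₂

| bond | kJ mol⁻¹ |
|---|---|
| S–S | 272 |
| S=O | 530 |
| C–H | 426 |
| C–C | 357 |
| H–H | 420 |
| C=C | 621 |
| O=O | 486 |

Reaction II, by 2584 kJ

Reaction I:
  Bonds broken (reactants):
    C–C: 1 × 357 = 357
    C–H: 6 × 426 = 2556
    Σ(broken) = 2913 kJ
  Bonds formed (products):
    C–H: 4 × 426 = 1704
    C=C: 1 × 621 = 621
    H–H: 1 × 420 = 420
    Σ(formed) = 2745 kJ
  ΔH_I = 2913 − 2745 = +168 kJ
Reaction II:
  Bonds broken (reactants):
    O=O: 8 × 486 = 3888
    S–S: 8 × 272 = 2176
    Σ(broken) = 6064 kJ
  Bonds formed (products):
    S=O: 16 × 530 = 8480
    Σ(formed) = 8480 kJ
  ΔH_II = 6064 − 8480 = −2416 kJ
ΔH_I − ΔH_II = +2584 kJ, so reaction II has the more negative ΔH; |ΔH_I − ΔH_II| = 2584 kJ.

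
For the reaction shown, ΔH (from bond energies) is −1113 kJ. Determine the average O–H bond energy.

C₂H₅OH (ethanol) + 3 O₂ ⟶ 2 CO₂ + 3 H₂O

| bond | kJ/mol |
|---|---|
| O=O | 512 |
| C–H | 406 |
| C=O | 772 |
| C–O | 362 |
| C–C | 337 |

D(O–H) ≈ 458 kJ/mol

Let D be the O–H bond energy.
Σ(broken) = 1×337 + 5×406 + 1×362 + 1×D + 3×512 = 4265 + D
Σ(formed) = 4×772 + 6×D = 3088 + 6D
ΔH = Σ(broken) − Σ(formed) = (4265 + D) − (3088 + 6D) = +1177 − 5D
Setting this equal to −1113 kJ gives 5D = 2290, so D = 458 kJ/mol.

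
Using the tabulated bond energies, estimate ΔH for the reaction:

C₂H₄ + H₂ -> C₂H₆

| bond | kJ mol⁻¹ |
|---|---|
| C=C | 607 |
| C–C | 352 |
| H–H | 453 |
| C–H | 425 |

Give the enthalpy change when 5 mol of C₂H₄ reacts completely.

Bonds broken (reactants):
  C–H: 4 × 425 = 1700
  C=C: 1 × 607 = 607
  H–H: 1 × 453 = 453
  Σ(broken) = 2760 kJ
Bonds formed (products):
  C–C: 1 × 352 = 352
  C–H: 6 × 425 = 2550
  Σ(formed) = 2902 kJ
ΔH = Σ(broken) − Σ(formed) = 2760 − 2902 = −142 kJ
For 5× the reaction as written: 5 × (−142) = −710 kJ

ΔH = −710 kJ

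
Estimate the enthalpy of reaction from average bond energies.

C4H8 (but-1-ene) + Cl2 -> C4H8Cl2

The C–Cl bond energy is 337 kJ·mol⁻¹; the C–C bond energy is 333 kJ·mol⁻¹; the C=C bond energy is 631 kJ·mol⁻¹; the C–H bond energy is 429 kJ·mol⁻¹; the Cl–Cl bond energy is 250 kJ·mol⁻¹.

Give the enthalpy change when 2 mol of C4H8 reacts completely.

Bonds broken (reactants):
  C–C: 2 × 333 = 666
  C–H: 8 × 429 = 3432
  C=C: 1 × 631 = 631
  Cl–Cl: 1 × 250 = 250
  Σ(broken) = 4979 kJ
Bonds formed (products):
  C–C: 3 × 333 = 999
  C–Cl: 2 × 337 = 674
  C–H: 8 × 429 = 3432
  Σ(formed) = 5105 kJ
ΔH = Σ(broken) − Σ(formed) = 4979 − 5105 = −126 kJ
For 2× the reaction as written: 2 × (−126) = −252 kJ

ΔH = −252 kJ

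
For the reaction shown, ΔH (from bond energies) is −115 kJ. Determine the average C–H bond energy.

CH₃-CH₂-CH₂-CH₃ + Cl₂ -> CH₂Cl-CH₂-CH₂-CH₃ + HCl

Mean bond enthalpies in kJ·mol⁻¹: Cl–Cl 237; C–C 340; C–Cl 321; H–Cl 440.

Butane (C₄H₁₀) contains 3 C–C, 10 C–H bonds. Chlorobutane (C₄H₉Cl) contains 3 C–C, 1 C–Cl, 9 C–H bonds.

D(C–H) ≈ 409 kJ/mol

Let D be the C–H bond energy.
Σ(broken) = 3×340 + 10×D + 1×237 = 1257 + 10D
Σ(formed) = 3×340 + 1×321 + 9×D + 1×440 = 1781 + 9D
ΔH = Σ(broken) − Σ(formed) = (1257 + 10D) − (1781 + 9D) = −524 + D
Setting this equal to −115 kJ gives D = 409 kJ/mol.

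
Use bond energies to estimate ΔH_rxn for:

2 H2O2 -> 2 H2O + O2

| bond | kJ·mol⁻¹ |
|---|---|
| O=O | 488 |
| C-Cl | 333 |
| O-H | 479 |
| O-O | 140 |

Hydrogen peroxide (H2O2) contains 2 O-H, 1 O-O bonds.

ΔH ≈ −208 kJ

Bonds broken (reactants):
  O-H: 4 × 479 = 1916
  O-O: 2 × 140 = 280
  Σ(broken) = 2196 kJ
Bonds formed (products):
  O-H: 4 × 479 = 1916
  O=O: 1 × 488 = 488
  Σ(formed) = 2404 kJ
ΔH = Σ(broken) − Σ(formed) = 2196 − 2404 = −208 kJ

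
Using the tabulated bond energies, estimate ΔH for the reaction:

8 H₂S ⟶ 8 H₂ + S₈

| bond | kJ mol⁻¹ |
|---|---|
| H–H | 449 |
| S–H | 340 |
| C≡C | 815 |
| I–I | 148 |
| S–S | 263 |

ΔH ≈ −256 kJ

Bonds broken (reactants):
  S–H: 16 × 340 = 5440
  Σ(broken) = 5440 kJ
Bonds formed (products):
  H–H: 8 × 449 = 3592
  S–S: 8 × 263 = 2104
  Σ(formed) = 5696 kJ
ΔH = Σ(broken) − Σ(formed) = 5440 − 5696 = −256 kJ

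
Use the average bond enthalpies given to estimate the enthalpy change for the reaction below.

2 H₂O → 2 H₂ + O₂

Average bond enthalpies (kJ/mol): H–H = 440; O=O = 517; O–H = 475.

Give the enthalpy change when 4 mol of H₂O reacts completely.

ΔH = +1006 kJ

Bonds broken (reactants):
  O–H: 4 × 475 = 1900
  Σ(broken) = 1900 kJ
Bonds formed (products):
  H–H: 2 × 440 = 880
  O=O: 1 × 517 = 517
  Σ(formed) = 1397 kJ
ΔH = Σ(broken) − Σ(formed) = 1900 − 1397 = +503 kJ
For 2× the reaction as written: 2 × (+503) = +1006 kJ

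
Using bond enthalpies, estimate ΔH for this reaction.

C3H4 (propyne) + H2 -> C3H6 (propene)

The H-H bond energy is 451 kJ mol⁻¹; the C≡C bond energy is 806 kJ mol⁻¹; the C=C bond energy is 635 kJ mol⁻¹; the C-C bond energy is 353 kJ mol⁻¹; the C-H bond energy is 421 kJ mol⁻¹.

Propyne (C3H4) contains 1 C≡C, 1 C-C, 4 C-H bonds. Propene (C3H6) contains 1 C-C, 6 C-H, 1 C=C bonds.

Bonds broken (reactants):
  C≡C: 1 × 806 = 806
  C-C: 1 × 353 = 353
  C-H: 4 × 421 = 1684
  H-H: 1 × 451 = 451
  Σ(broken) = 3294 kJ
Bonds formed (products):
  C-C: 1 × 353 = 353
  C-H: 6 × 421 = 2526
  C=C: 1 × 635 = 635
  Σ(formed) = 3514 kJ
ΔH = Σ(broken) − Σ(formed) = 3294 − 3514 = −220 kJ

ΔH ≈ −220 kJ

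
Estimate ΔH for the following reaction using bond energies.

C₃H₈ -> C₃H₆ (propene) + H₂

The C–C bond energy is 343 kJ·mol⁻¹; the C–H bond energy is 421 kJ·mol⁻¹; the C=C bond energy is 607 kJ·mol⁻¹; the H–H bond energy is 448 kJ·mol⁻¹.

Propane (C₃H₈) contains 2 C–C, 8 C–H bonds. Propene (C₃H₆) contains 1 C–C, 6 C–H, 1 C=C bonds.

Bonds broken (reactants):
  C–C: 2 × 343 = 686
  C–H: 8 × 421 = 3368
  Σ(broken) = 4054 kJ
Bonds formed (products):
  C–C: 1 × 343 = 343
  C–H: 6 × 421 = 2526
  C=C: 1 × 607 = 607
  H–H: 1 × 448 = 448
  Σ(formed) = 3924 kJ
ΔH = Σ(broken) − Σ(formed) = 4054 − 3924 = +130 kJ

ΔH ≈ +130 kJ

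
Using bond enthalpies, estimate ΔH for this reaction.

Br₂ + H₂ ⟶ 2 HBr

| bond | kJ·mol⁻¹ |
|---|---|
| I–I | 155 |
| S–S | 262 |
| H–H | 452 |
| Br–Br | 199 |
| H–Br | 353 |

Bonds broken (reactants):
  Br–Br: 1 × 199 = 199
  H–H: 1 × 452 = 452
  Σ(broken) = 651 kJ
Bonds formed (products):
  H–Br: 2 × 353 = 706
  Σ(formed) = 706 kJ
ΔH = Σ(broken) − Σ(formed) = 651 − 706 = −55 kJ

ΔH ≈ −55 kJ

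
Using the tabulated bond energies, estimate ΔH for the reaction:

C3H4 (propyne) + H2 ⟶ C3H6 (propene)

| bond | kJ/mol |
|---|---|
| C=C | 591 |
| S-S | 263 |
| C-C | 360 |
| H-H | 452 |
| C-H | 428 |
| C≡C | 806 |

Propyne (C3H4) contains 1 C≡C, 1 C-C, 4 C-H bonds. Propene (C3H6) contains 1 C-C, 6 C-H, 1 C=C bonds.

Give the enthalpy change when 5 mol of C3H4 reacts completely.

ΔH = −945 kJ

Bonds broken (reactants):
  C≡C: 1 × 806 = 806
  C-C: 1 × 360 = 360
  C-H: 4 × 428 = 1712
  H-H: 1 × 452 = 452
  Σ(broken) = 3330 kJ
Bonds formed (products):
  C-C: 1 × 360 = 360
  C-H: 6 × 428 = 2568
  C=C: 1 × 591 = 591
  Σ(formed) = 3519 kJ
ΔH = Σ(broken) − Σ(formed) = 3330 − 3519 = −189 kJ
For 5× the reaction as written: 5 × (−189) = −945 kJ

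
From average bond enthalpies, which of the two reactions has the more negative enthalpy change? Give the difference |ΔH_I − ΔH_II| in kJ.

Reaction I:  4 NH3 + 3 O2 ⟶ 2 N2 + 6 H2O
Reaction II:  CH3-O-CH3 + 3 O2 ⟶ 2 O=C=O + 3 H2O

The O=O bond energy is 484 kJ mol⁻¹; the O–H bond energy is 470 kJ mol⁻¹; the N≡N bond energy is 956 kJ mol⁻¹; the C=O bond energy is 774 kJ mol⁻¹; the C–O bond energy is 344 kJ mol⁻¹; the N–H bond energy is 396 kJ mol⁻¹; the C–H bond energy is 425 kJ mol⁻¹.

Reaction I, by 122 kJ

Reaction I:
  Bonds broken (reactants):
    N–H: 12 × 396 = 4752
    O=O: 3 × 484 = 1452
    Σ(broken) = 6204 kJ
  Bonds formed (products):
    N≡N: 2 × 956 = 1912
    O–H: 12 × 470 = 5640
    Σ(formed) = 7552 kJ
  ΔH_I = 6204 − 7552 = −1348 kJ
Reaction II:
  Bonds broken (reactants):
    C–H: 6 × 425 = 2550
    C–O: 2 × 344 = 688
    O=O: 3 × 484 = 1452
    Σ(broken) = 4690 kJ
  Bonds formed (products):
    C=O: 4 × 774 = 3096
    O–H: 6 × 470 = 2820
    Σ(formed) = 5916 kJ
  ΔH_II = 4690 − 5916 = −1226 kJ
ΔH_I − ΔH_II = −122 kJ, so reaction I has the more negative ΔH; |ΔH_I − ΔH_II| = 122 kJ.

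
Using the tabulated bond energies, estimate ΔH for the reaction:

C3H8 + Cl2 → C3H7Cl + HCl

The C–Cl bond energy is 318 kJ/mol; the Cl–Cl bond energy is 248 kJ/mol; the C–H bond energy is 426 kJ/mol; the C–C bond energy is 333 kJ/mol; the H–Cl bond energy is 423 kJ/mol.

Bonds broken (reactants):
  C–C: 2 × 333 = 666
  C–H: 8 × 426 = 3408
  Cl–Cl: 1 × 248 = 248
  Σ(broken) = 4322 kJ
Bonds formed (products):
  C–C: 2 × 333 = 666
  C–Cl: 1 × 318 = 318
  C–H: 7 × 426 = 2982
  H–Cl: 1 × 423 = 423
  Σ(formed) = 4389 kJ
ΔH = Σ(broken) − Σ(formed) = 4322 − 4389 = −67 kJ

ΔH ≈ −67 kJ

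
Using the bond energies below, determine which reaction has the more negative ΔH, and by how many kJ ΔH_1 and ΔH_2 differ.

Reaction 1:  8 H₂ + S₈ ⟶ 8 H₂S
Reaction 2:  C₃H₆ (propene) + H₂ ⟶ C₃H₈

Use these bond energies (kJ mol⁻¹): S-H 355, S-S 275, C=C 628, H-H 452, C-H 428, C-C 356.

Reaction 2, by 268 kJ

Reaction 1:
  Bonds broken (reactants):
    H-H: 8 × 452 = 3616
    S-S: 8 × 275 = 2200
    Σ(broken) = 5816 kJ
  Bonds formed (products):
    S-H: 16 × 355 = 5680
    Σ(formed) = 5680 kJ
  ΔH_1 = 5816 − 5680 = +136 kJ
Reaction 2:
  Bonds broken (reactants):
    C-C: 1 × 356 = 356
    C-H: 6 × 428 = 2568
    C=C: 1 × 628 = 628
    H-H: 1 × 452 = 452
    Σ(broken) = 4004 kJ
  Bonds formed (products):
    C-C: 2 × 356 = 712
    C-H: 8 × 428 = 3424
    Σ(formed) = 4136 kJ
  ΔH_2 = 4004 − 4136 = −132 kJ
ΔH_1 − ΔH_2 = +268 kJ, so reaction 2 has the more negative ΔH; |ΔH_1 − ΔH_2| = 268 kJ.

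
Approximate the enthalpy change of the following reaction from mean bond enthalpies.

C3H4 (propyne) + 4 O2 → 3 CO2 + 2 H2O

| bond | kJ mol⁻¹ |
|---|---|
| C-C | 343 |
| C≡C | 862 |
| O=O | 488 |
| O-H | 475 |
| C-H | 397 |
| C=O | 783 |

Bonds broken (reactants):
  C≡C: 1 × 862 = 862
  C-C: 1 × 343 = 343
  C-H: 4 × 397 = 1588
  O=O: 4 × 488 = 1952
  Σ(broken) = 4745 kJ
Bonds formed (products):
  C=O: 6 × 783 = 4698
  O-H: 4 × 475 = 1900
  Σ(formed) = 6598 kJ
ΔH = Σ(broken) − Σ(formed) = 4745 − 6598 = −1853 kJ

ΔH ≈ −1853 kJ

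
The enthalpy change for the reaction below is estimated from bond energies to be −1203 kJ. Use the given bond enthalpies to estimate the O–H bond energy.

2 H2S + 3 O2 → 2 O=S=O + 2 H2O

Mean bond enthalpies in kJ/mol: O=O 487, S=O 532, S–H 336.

Let D be the O–H bond energy.
Σ(broken) = 3×487 + 4×336 = 2805
Σ(formed) = 4×D + 4×532 = 2128 + 4D
ΔH = Σ(broken) − Σ(formed) = (2805) − (2128 + 4D) = +677 − 4D
Setting this equal to −1203 kJ gives 4D = 1880, so D = 470 kJ/mol.

D(O–H) ≈ 470 kJ/mol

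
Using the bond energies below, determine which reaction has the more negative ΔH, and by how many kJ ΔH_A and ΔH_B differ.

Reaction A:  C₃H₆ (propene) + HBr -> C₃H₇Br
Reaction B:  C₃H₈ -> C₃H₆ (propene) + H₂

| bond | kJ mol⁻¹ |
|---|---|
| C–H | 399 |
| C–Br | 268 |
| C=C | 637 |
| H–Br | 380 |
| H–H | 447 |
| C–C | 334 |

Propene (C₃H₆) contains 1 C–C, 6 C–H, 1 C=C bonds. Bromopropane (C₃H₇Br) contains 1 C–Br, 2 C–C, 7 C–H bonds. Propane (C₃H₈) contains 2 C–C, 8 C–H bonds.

Reaction A, by 32 kJ

Reaction A:
  Bonds broken (reactants):
    C–C: 1 × 334 = 334
    C–H: 6 × 399 = 2394
    C=C: 1 × 637 = 637
    H–Br: 1 × 380 = 380
    Σ(broken) = 3745 kJ
  Bonds formed (products):
    C–Br: 1 × 268 = 268
    C–C: 2 × 334 = 668
    C–H: 7 × 399 = 2793
    Σ(formed) = 3729 kJ
  ΔH_A = 3745 − 3729 = +16 kJ
Reaction B:
  Bonds broken (reactants):
    C–C: 2 × 334 = 668
    C–H: 8 × 399 = 3192
    Σ(broken) = 3860 kJ
  Bonds formed (products):
    C–C: 1 × 334 = 334
    C–H: 6 × 399 = 2394
    C=C: 1 × 637 = 637
    H–H: 1 × 447 = 447
    Σ(formed) = 3812 kJ
  ΔH_B = 3860 − 3812 = +48 kJ
ΔH_A − ΔH_B = −32 kJ, so reaction A has the more negative ΔH; |ΔH_A − ΔH_B| = 32 kJ.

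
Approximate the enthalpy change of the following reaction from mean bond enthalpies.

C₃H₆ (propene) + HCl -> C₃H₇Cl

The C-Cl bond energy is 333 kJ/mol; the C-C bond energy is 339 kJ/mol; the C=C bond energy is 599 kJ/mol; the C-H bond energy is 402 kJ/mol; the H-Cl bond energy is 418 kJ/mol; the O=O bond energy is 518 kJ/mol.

ΔH ≈ −57 kJ

Bonds broken (reactants):
  C-C: 1 × 339 = 339
  C-H: 6 × 402 = 2412
  C=C: 1 × 599 = 599
  H-Cl: 1 × 418 = 418
  Σ(broken) = 3768 kJ
Bonds formed (products):
  C-C: 2 × 339 = 678
  C-Cl: 1 × 333 = 333
  C-H: 7 × 402 = 2814
  Σ(formed) = 3825 kJ
ΔH = Σ(broken) − Σ(formed) = 3768 − 3825 = −57 kJ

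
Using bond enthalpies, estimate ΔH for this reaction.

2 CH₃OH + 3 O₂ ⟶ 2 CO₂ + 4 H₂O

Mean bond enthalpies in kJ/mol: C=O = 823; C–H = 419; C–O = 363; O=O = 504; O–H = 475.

ΔH ≈ −1390 kJ

Bonds broken (reactants):
  C–H: 6 × 419 = 2514
  C–O: 2 × 363 = 726
  O–H: 2 × 475 = 950
  O=O: 3 × 504 = 1512
  Σ(broken) = 5702 kJ
Bonds formed (products):
  C=O: 4 × 823 = 3292
  O–H: 8 × 475 = 3800
  Σ(formed) = 7092 kJ
ΔH = Σ(broken) − Σ(formed) = 5702 − 7092 = −1390 kJ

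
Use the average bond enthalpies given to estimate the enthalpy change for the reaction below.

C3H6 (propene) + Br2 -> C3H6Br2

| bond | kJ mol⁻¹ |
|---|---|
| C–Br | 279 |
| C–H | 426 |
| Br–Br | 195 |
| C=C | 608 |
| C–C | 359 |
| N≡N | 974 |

Bonds broken (reactants):
  Br–Br: 1 × 195 = 195
  C–C: 1 × 359 = 359
  C–H: 6 × 426 = 2556
  C=C: 1 × 608 = 608
  Σ(broken) = 3718 kJ
Bonds formed (products):
  C–Br: 2 × 279 = 558
  C–C: 2 × 359 = 718
  C–H: 6 × 426 = 2556
  Σ(formed) = 3832 kJ
ΔH = Σ(broken) − Σ(formed) = 3718 − 3832 = −114 kJ

ΔH ≈ −114 kJ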